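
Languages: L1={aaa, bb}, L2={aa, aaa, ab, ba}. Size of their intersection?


L1 = {aaa, bb}
L2 = {aa, aaa, ab, ba}
Checking each string in L1 against L2:
  'aaa': in L2? Yes
  'bb': in L2? No
Intersection = {aaa}
|L1 ∩ L2| = 1

1


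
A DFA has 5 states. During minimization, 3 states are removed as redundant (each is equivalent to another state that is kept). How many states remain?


Original DFA: 5 states
Redundant states removed: 3
Minimized states = original - removed
= 5 - 3
= 2

2


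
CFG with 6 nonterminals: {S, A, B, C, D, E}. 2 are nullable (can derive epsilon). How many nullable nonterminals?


Nonterminals: {S, A, B, C, D, E}
A nonterminal is nullable if it can derive epsilon
Counting nullable nonterminals: 2
Total nullable = 2

2


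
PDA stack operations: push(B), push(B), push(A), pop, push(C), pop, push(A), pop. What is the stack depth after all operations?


Tracing stack operations:
  push(B) -> stack = [B], depth=1
  push(B) -> stack = [B,B], depth=2
  push(A) -> stack = [B,B,A], depth=3
  pop -> removed A, stack = [B,B], depth=2
  push(C) -> stack = [B,B,C], depth=3
  pop -> removed C, stack = [B,B], depth=2
  push(A) -> stack = [B,B,A], depth=3
  pop -> removed A, stack = [B,B], depth=2
Final depth = 2

2


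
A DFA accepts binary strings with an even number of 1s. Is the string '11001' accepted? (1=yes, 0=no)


DFA has 2 states: q_even (start, accept=yes) and q_odd
Processing string '11001' character by character:
  Position 0: read '1', 1-count=1 -> q_odd
  Position 1: read '1', 1-count=2 -> q_even
  Position 2: read '0', 1-count=2 -> q_even (no change)
  Position 3: read '0', 1-count=2 -> q_even (no change)
  Position 4: read '1', 1-count=3 -> q_odd
Final state: q_odd, total 1s = 3 (odd); the DFA requires an even count -> reject

0


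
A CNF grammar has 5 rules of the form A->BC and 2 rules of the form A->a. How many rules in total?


CNF allows two rule forms:
  A -> BC (binary): 5 rules
  A -> a (terminal): 2 rules
Total = 5 + 2 = 7

7


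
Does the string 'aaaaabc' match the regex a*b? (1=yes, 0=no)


Pattern: a*b
String: 'aaaaabc'
Pattern requires: zero or more 'a's followed by exactly one 'b'
Found 5 leading 'a's
Remaining: 'bc'
Remaining is not 'b' -> no match
Result: 0

0


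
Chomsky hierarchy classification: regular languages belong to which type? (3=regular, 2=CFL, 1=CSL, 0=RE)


Chomsky hierarchy levels:
  Type 3: Regular (DFA/NFA/regex)
  Type 2: Context-free (PDA)
  Type 1: Context-sensitive
  Type 0: Recursively enumerable (TM)
'regular' corresponds to Type 3

3


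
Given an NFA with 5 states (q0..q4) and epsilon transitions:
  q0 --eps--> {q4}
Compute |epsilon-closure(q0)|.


Starting from q0
Initialize closure = {q0}
Follow epsilon from q0 -> add q4
Final closure: {q0, q4}
Size = 2

2


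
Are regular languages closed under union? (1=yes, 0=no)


Regular languages are closed under all standard operations:
- Union: Yes (product construction)
- Intersection: Yes (product construction)
- Complement: Yes (swap accept/reject)
- Concatenation: Yes (NFA construction)
Operation: union -> Closed

1


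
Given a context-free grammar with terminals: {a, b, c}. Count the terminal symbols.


Terminal symbols: a, b, c
Counting each: a (#1), b (#2), c (#3)
Total = 3

3


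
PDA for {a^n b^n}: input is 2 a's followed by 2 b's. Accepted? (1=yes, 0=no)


Language requires equal numbers of a's and b's
PDA pushes for each 'a', pops for each 'b'
Number of a's = 2
Number of b's = 2
2 == 2 -> Accept

1


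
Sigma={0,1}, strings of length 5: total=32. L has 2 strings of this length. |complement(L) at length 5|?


Alphabet: {0,1}
String length: 5
Total strings of length 5 = 2^5 = 32
Strings in L = 2
Complement = total - |L|
= 32 - 2
= 30

30


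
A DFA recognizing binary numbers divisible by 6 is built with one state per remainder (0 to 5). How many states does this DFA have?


Divisibility by 6 is tracked via the remainder mod 6: 0, 1, ..., 5
The construction assigns one state to each remainder
Number of remainders = 6

6


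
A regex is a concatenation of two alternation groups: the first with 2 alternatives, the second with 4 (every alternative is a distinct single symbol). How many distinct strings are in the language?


First group: 2 alternatives
Second group: 4 alternatives
Concatenation: each choice from group 1 pairs with each from group 2
Total = 2 x 4 = 8

8


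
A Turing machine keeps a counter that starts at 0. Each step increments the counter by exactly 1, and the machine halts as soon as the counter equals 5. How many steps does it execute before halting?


Counter starts at 0. Counting sequence:
  Step 1: counter = 1
  Step 2: counter = 2
  Step 3: counter = 3
  Step 4: counter = 4
  Step 5: counter = 5
Counter reached 5 -> halt
Total steps = 5

5


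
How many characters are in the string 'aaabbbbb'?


String: 'aaabbbbb'
Counting characters:
  'a' appears 3 time(s)
  'b' appears 5 time(s)
Total length = 3 + 5 = 8

8


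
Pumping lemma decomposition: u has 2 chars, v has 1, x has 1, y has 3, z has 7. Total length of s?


|s| = |u| + |v| + |x| + |y| + |z|
= 2 + 1 + 1 + 3 + 7
= 3 + 1 + 10
= 4 + 10
= 14

14


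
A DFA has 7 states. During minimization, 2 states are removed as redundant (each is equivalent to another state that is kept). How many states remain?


Original DFA: 7 states
Redundant states removed: 2
Minimized states = original - removed
= 7 - 2
= 5

5


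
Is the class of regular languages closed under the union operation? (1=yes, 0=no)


Regular languages are closed under:
- Union (DFA product construction)
- Intersection (DFA product construction)
- Complement (swap accept/reject states)
- Concatenation (NFA construction)
- Kleene star (NFA construction)
union is in this list
Therefore: closed

1


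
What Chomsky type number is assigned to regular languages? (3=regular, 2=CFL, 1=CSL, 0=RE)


Chomsky hierarchy levels:
  Type 3: Regular (DFA/NFA/regex)
  Type 2: Context-free (PDA)
  Type 1: Context-sensitive
  Type 0: Recursively enumerable (TM)
'regular' corresponds to Type 3

3


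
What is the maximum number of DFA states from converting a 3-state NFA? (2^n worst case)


NFA has 3 states
Subset construction: each DFA state = subset of NFA states
Maximum subsets = 2^3
2^3 = 8

8


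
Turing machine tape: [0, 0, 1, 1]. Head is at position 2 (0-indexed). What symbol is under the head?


Tape: [0, 0, 1, 1]
Positions: 0 1 2 3
Values:    0 0 1 1
Head at position 2
tape[2] = 1

1


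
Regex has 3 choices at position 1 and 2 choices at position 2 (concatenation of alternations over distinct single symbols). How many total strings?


First group: 3 alternatives
Second group: 2 alternatives
Concatenation: each choice from group 1 pairs with each from group 2
Total = 3 x 2 = 6

6


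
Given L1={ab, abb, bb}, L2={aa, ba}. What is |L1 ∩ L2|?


L1 = {ab, abb, bb}
L2 = {aa, ba}
Checking each string in L1 against L2:
  'ab': in L2? No
  'abb': in L2? No
  'bb': in L2? No
Intersection = {}
|L1 ∩ L2| = 0

0


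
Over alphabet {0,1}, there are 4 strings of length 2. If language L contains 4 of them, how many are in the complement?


Alphabet: {0,1}
String length: 2
Total strings of length 2 = 2^2 = 4
Strings in L = 4
Complement = total - |L|
= 4 - 4
= 0

0


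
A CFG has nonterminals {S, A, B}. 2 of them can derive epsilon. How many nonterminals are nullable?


Nonterminals: {S, A, B}
A nonterminal is nullable if it can derive epsilon
Counting nullable nonterminals: 2
Total nullable = 2

2


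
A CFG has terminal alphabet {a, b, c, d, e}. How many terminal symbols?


Terminal symbols: a, b, c, d, e
Counting each: a (#1), b (#2), c (#3), d (#4), e (#5)
Total = 5

5


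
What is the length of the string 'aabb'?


String: 'aabb'
Counting characters:
  'a' appears 2 time(s)
  'b' appears 2 time(s)
Total length = 2 + 2 = 4

4


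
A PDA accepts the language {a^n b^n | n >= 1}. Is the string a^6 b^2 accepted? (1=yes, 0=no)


Language requires equal numbers of a's and b's
PDA pushes for each 'a', pops for each 'b'
Number of a's = 6
Number of b's = 2
6 != 2 -> Reject

0


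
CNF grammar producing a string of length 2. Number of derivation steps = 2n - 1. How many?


Chomsky Normal Form derivation:
String length n = 2
Each step either:
  - Splits a nonterminal into two (n-1 such steps)
  - Converts a nonterminal to terminal (n such steps)
Total = (n-1) + n = 2n - 1
= 2(2) - 1
= 4 - 1
= 3

3


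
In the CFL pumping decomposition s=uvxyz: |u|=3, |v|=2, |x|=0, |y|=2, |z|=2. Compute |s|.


|s| = |u| + |v| + |x| + |y| + |z|
= 3 + 2 + 0 + 2 + 2
= 5 + 0 + 4
= 5 + 4
= 9

9


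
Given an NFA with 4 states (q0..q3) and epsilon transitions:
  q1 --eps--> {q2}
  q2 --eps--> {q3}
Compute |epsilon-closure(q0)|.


Starting from q0
Initialize closure = {q0}
q0 has no outgoing epsilon transitions -> nothing to add
Final closure: {q0}
Size = 1

1


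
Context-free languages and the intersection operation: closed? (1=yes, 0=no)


CFL closure properties:
  Closed under: union, concatenation, Kleene star
  NOT closed under: intersection, complement
Operation 'intersection' is in not-closed list -> No (not closed)

0


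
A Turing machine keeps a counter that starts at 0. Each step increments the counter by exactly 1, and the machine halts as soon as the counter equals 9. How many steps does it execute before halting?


Counter starts at 0. Counting sequence:
  Step 1: counter = 1
  Step 2: counter = 2
  Step 3: counter = 3
  Step 4: counter = 4
  Step 5: counter = 5
  Step 6: counter = 6
  ...
  Step 9: counter = 9
Counter reached 9 -> halt
Total steps = 9

9


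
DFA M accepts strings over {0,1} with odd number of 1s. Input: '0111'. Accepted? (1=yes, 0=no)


DFA has 2 states: q_even (start, accept=no) and q_odd
Processing string '0111' character by character:
  Position 0: read '0', 1-count=0 -> q_even (no change)
  Position 1: read '1', 1-count=1 -> q_odd
  Position 2: read '1', 1-count=2 -> q_even
  Position 3: read '1', 1-count=3 -> q_odd
Final state: q_odd, total 1s = 3 (odd); the DFA requires an odd count -> accept

1


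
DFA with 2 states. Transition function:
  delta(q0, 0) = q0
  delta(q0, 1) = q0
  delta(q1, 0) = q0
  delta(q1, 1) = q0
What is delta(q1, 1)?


Looking up transition function:
delta(q1, 1) in the table
Row: q1, Column: 1
Result: q0

q0


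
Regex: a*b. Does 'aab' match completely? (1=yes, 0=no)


Pattern: a*b
String: 'aab'
Pattern requires: zero or more 'a's followed by exactly one 'b'
Found 2 leading 'a's
Remaining: 'b'
Remaining is exactly 'b' -> match
Result: 1

1


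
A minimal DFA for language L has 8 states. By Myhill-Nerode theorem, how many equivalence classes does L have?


Myhill-Nerode theorem:
Number of equivalence classes = number of states in minimal DFA
Minimal DFA states = 8
Therefore equivalence classes = 8

8


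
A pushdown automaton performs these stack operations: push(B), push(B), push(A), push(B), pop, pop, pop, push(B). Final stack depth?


Tracing stack operations:
  push(B) -> stack = [B], depth=1
  push(B) -> stack = [B,B], depth=2
  push(A) -> stack = [B,B,A], depth=3
  push(B) -> stack = [B,B,A,B], depth=4
  pop -> removed B, stack = [B,B,A], depth=3
  pop -> removed A, stack = [B,B], depth=2
  pop -> removed B, stack = [B], depth=1
  push(B) -> stack = [B,B], depth=2
Final depth = 2

2


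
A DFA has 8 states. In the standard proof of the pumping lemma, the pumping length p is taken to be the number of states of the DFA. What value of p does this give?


Pumping lemma for regular languages (standard proof):
Take p = |Q|, the number of DFA states.
Any string of length >= |Q| passes through |Q|+1 states while reading its first |Q| symbols,
so by pigeonhole some state repeats, giving the loop that can be pumped.
Here |Q| = 8
Therefore the proof uses p = 8

8


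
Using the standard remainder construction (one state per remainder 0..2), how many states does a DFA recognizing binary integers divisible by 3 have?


Divisibility by 3 is tracked via the remainder mod 3: 0, 1, ..., 2
The construction assigns one state to each remainder
Number of remainders = 3

3


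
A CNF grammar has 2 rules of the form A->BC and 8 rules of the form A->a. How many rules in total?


CNF allows two rule forms:
  A -> BC (binary): 2 rules
  A -> a (terminal): 8 rules
Total = 2 + 8 = 10

10


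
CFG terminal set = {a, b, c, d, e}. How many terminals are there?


Terminal symbols: a, b, c, d, e
Counting each: a (#1), b (#2), c (#3), d (#4), e (#5)
Total = 5

5


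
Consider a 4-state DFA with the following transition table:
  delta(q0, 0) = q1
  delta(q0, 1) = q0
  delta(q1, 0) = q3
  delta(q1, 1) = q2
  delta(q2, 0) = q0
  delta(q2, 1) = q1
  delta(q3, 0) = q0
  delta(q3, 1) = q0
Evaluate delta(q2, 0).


Looking up transition function:
delta(q2, 0) in the table
Row: q2, Column: 0
Result: q0

q0


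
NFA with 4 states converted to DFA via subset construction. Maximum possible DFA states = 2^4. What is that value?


NFA has 4 states
Subset construction: each DFA state = subset of NFA states
Maximum subsets = 2^4
2^4 = 16

16


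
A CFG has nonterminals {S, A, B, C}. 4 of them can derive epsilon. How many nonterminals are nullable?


Nonterminals: {S, A, B, C}
A nonterminal is nullable if it can derive epsilon
Counting nullable nonterminals: 4
Total nullable = 4

4


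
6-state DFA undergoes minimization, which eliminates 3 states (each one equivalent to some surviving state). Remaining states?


Original DFA: 6 states
Redundant states removed: 3
Minimized states = original - removed
= 6 - 3
= 3

3


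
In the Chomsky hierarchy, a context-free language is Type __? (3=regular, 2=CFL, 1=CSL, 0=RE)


Chomsky hierarchy levels:
  Type 3: Regular (DFA/NFA/regex)
  Type 2: Context-free (PDA)
  Type 1: Context-sensitive
  Type 0: Recursively enumerable (TM)
'context-free' corresponds to Type 2

2


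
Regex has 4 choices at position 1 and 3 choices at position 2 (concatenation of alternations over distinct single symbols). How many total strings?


First group: 4 alternatives
Second group: 3 alternatives
Concatenation: each choice from group 1 pairs with each from group 2
Total = 4 x 3 = 12

12


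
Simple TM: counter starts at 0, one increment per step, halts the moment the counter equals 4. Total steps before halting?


Counter starts at 0. Counting sequence:
  Step 1: counter = 1
  Step 2: counter = 2
  Step 3: counter = 3
  Step 4: counter = 4
Counter reached 4 -> halt
Total steps = 4

4


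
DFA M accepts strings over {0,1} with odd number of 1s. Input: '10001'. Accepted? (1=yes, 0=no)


DFA has 2 states: q_even (start, accept=no) and q_odd
Processing string '10001' character by character:
  Position 0: read '1', 1-count=1 -> q_odd
  Position 1: read '0', 1-count=1 -> q_odd (no change)
  Position 2: read '0', 1-count=1 -> q_odd (no change)
  Position 3: read '0', 1-count=1 -> q_odd (no change)
  Position 4: read '1', 1-count=2 -> q_even
Final state: q_even, total 1s = 2 (even); the DFA requires an odd count -> reject

0


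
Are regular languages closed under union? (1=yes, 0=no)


Regular languages are closed under:
- Union (DFA product construction)
- Intersection (DFA product construction)
- Complement (swap accept/reject states)
- Concatenation (NFA construction)
- Kleene star (NFA construction)
union is in this list
Therefore: closed

1


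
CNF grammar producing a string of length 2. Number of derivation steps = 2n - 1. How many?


Chomsky Normal Form derivation:
String length n = 2
Each step either:
  - Splits a nonterminal into two (n-1 such steps)
  - Converts a nonterminal to terminal (n such steps)
Total = (n-1) + n = 2n - 1
= 2(2) - 1
= 4 - 1
= 3

3


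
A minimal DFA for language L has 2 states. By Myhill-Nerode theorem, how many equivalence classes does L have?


Myhill-Nerode theorem:
Number of equivalence classes = number of states in minimal DFA
Minimal DFA states = 2
Therefore equivalence classes = 2

2


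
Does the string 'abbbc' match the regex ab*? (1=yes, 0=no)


Pattern: ab*
String: 'abbbc'
Pattern requires: exactly one 'a' followed by zero or more 'b's
First char is 'a' -> OK
Rest 'bbbc': all b's? No
Result: 0

0


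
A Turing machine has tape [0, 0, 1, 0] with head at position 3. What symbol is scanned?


Tape: [0, 0, 1, 0]
Positions: 0 1 2 3
Values:    0 0 1 0
Head at position 3
tape[3] = 0

0


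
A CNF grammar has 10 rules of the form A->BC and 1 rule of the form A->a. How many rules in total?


CNF allows two rule forms:
  A -> BC (binary): 10 rules
  A -> a (terminal): 1 rule
Total = 10 + 1 = 11

11


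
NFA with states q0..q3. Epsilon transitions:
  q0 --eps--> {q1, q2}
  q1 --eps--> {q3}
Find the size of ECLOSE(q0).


Starting from q0
Initialize closure = {q0}
Follow epsilon from q0 -> add q1
Follow epsilon from q0 -> add q2
Follow epsilon from q1 -> add q3
Final closure: {q0, q1, q2, q3}
Size = 4

4


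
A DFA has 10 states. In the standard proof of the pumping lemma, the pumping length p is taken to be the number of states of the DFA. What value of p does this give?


Pumping lemma for regular languages (standard proof):
Take p = |Q|, the number of DFA states.
Any string of length >= |Q| passes through |Q|+1 states while reading its first |Q| symbols,
so by pigeonhole some state repeats, giving the loop that can be pumped.
Here |Q| = 10
Therefore the proof uses p = 10

10


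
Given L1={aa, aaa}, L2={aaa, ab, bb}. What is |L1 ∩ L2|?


L1 = {aa, aaa}
L2 = {aaa, ab, bb}
Checking each string in L1 against L2:
  'aa': in L2? No
  'aaa': in L2? Yes
Intersection = {aaa}
|L1 ∩ L2| = 1

1


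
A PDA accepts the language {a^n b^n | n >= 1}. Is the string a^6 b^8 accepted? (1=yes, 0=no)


Language requires equal numbers of a's and b's
PDA pushes for each 'a', pops for each 'b'
Number of a's = 6
Number of b's = 8
6 != 8 -> Reject

0


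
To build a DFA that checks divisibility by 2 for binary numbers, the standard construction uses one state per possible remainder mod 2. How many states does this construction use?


Divisibility by 2 is tracked via the remainder mod 2: 0, 1, ..., 1
The construction assigns one state to each remainder
Number of remainders = 2

2


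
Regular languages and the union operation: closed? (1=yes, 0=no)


Regular languages are closed under all standard operations:
- Union: Yes (product construction)
- Intersection: Yes (product construction)
- Complement: Yes (swap accept/reject)
- Concatenation: Yes (NFA construction)
Operation: union -> Closed

1


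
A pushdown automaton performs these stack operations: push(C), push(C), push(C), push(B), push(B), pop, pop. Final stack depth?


Tracing stack operations:
  push(C) -> stack = [C], depth=1
  push(C) -> stack = [C,C], depth=2
  push(C) -> stack = [C,C,C], depth=3
  push(B) -> stack = [C,C,C,B], depth=4
  push(B) -> stack = [C,C,C,B,B], depth=5
  pop -> removed B, stack = [C,C,C,B], depth=4
  pop -> removed B, stack = [C,C,C], depth=3
Final depth = 3

3


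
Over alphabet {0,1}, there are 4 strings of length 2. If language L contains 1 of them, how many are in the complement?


Alphabet: {0,1}
String length: 2
Total strings of length 2 = 2^2 = 4
Strings in L = 1
Complement = total - |L|
= 4 - 1
= 3

3


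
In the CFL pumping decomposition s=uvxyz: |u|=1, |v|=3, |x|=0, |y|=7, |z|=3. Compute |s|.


|s| = |u| + |v| + |x| + |y| + |z|
= 1 + 3 + 0 + 7 + 3
= 4 + 0 + 10
= 4 + 10
= 14

14


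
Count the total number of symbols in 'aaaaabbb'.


String: 'aaaaabbb'
Counting characters:
  'a' appears 5 time(s)
  'b' appears 3 time(s)
Total length = 5 + 3 = 8

8


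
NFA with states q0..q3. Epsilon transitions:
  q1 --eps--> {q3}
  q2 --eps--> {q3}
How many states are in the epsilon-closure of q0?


Starting from q0
Initialize closure = {q0}
q0 has no outgoing epsilon transitions -> nothing to add
Final closure: {q0}
Size = 1

1


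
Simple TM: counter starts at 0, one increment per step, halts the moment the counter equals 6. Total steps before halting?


Counter starts at 0. Counting sequence:
  Step 1: counter = 1
  Step 2: counter = 2
  Step 3: counter = 3
  Step 4: counter = 4
  Step 5: counter = 5
  Step 6: counter = 6
Counter reached 6 -> halt
Total steps = 6

6


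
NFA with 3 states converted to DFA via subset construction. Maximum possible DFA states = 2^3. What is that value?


NFA has 3 states
Subset construction: each DFA state = subset of NFA states
Maximum subsets = 2^3
2^3 = 8

8


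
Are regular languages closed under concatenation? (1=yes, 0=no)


Regular languages are closed under:
- Union (DFA product construction)
- Intersection (DFA product construction)
- Complement (swap accept/reject states)
- Concatenation (NFA construction)
- Kleene star (NFA construction)
concatenation is in this list
Therefore: closed

1


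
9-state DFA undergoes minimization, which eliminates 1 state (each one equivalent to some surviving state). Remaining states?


Original DFA: 9 states
Redundant states removed: 1
Minimized states = original - removed
= 9 - 1
= 8

8


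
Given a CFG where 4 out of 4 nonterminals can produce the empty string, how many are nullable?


Nonterminals: {S, A, B, C}
A nonterminal is nullable if it can derive epsilon
Counting nullable nonterminals: 4
Total nullable = 4

4


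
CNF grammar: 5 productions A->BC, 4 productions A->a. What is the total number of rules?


CNF allows two rule forms:
  A -> BC (binary): 5 rules
  A -> a (terminal): 4 rules
Total = 5 + 4 = 9

9


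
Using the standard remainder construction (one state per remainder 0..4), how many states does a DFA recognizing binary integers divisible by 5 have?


Divisibility by 5 is tracked via the remainder mod 5: 0, 1, ..., 4
The construction assigns one state to each remainder
Number of remainders = 5

5


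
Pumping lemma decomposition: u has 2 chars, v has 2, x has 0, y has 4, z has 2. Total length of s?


|s| = |u| + |v| + |x| + |y| + |z|
= 2 + 2 + 0 + 4 + 2
= 4 + 0 + 6
= 4 + 6
= 10

10


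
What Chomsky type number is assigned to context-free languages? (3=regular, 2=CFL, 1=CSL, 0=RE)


Chomsky hierarchy levels:
  Type 3: Regular (DFA/NFA/regex)
  Type 2: Context-free (PDA)
  Type 1: Context-sensitive
  Type 0: Recursively enumerable (TM)
'context-free' corresponds to Type 2

2


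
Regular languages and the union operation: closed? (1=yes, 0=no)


Regular languages are closed under all standard operations:
- Union: Yes (product construction)
- Intersection: Yes (product construction)
- Complement: Yes (swap accept/reject)
- Concatenation: Yes (NFA construction)
Operation: union -> Closed

1


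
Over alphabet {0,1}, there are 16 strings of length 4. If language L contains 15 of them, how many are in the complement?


Alphabet: {0,1}
String length: 4
Total strings of length 4 = 2^4 = 16
Strings in L = 15
Complement = total - |L|
= 16 - 15
= 1

1


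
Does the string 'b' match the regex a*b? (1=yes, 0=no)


Pattern: a*b
String: 'b'
Pattern requires: zero or more 'a's followed by exactly one 'b'
Found 0 leading 'a's
Remaining: 'b'
Remaining is exactly 'b' -> match
Result: 1

1


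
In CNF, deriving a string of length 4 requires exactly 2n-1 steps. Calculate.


Chomsky Normal Form derivation:
String length n = 4
Each step either:
  - Splits a nonterminal into two (n-1 such steps)
  - Converts a nonterminal to terminal (n such steps)
Total = (n-1) + n = 2n - 1
= 2(4) - 1
= 8 - 1
= 7

7


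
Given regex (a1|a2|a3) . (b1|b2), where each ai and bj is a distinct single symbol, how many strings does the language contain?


First group: 3 alternatives
Second group: 2 alternatives
Concatenation: each choice from group 1 pairs with each from group 2
Total = 3 x 2 = 6

6


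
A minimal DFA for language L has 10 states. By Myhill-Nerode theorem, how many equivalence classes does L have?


Myhill-Nerode theorem:
Number of equivalence classes = number of states in minimal DFA
Minimal DFA states = 10
Therefore equivalence classes = 10

10


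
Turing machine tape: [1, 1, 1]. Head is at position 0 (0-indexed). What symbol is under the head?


Tape: [1, 1, 1]
Positions: 0 1 2
Values:    1 1 1
Head at position 0
tape[0] = 1

1


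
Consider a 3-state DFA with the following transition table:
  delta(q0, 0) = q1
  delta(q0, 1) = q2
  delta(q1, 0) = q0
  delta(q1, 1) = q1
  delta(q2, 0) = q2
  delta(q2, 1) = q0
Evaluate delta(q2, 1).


Looking up transition function:
delta(q2, 1) in the table
Row: q2, Column: 1
Result: q0

q0


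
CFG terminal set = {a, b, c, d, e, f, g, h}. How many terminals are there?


Terminal symbols: a, b, c, d, e, f, g, h
Counting each: a (#1), b (#2), c (#3), d (#4), e (#5), f (#6), g (#7), h (#8)
Total = 8

8


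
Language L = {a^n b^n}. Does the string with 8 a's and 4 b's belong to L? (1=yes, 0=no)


Language requires equal numbers of a's and b's
PDA pushes for each 'a', pops for each 'b'
Number of a's = 8
Number of b's = 4
8 != 4 -> Reject

0


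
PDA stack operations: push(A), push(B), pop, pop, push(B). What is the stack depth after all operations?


Tracing stack operations:
  push(A) -> stack = [A], depth=1
  push(B) -> stack = [A,B], depth=2
  pop -> removed B, stack = [A], depth=1
  pop -> removed A, stack = [], depth=0
  push(B) -> stack = [B], depth=1
Final depth = 1

1


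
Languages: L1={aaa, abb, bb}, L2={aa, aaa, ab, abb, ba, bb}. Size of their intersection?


L1 = {aaa, abb, bb}
L2 = {aa, aaa, ab, abb, ba, bb}
Checking each string in L1 against L2:
  'aaa': in L2? Yes
  'abb': in L2? Yes
  'bb': in L2? Yes
Intersection = {aaa, abb, bb}
|L1 ∩ L2| = 3

3


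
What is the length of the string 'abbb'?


String: 'abbb'
Counting characters:
  'a' appears 1 time(s)
  'b' appears 3 time(s)
Total length = 1 + 3 = 4

4


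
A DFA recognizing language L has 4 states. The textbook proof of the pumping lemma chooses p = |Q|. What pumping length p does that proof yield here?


Pumping lemma for regular languages (standard proof):
Take p = |Q|, the number of DFA states.
Any string of length >= |Q| passes through |Q|+1 states while reading its first |Q| symbols,
so by pigeonhole some state repeats, giving the loop that can be pumped.
Here |Q| = 4
Therefore the proof uses p = 4

4


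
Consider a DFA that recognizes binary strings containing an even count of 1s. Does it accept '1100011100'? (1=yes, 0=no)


DFA has 2 states: q_even (start, accept=yes) and q_odd
Processing string '1100011100' character by character:
  Position 0: read '1', 1-count=1 -> q_odd
  Position 1: read '1', 1-count=2 -> q_even
  Position 2: read '0', 1-count=2 -> q_even (no change)
  Position 3: read '0', 1-count=2 -> q_even (no change)
  Position 4: read '0', 1-count=2 -> q_even (no change)
  Position 5: read '1', 1-count=3 -> q_odd
  Position 6: read '1', 1-count=4 -> q_even
  Position 7: read '1', 1-count=5 -> q_odd
  Position 8: read '0', 1-count=5 -> q_odd (no change)
  Position 9: read '0', 1-count=5 -> q_odd (no change)
Final state: q_odd, total 1s = 5 (odd); the DFA requires an even count -> reject

0


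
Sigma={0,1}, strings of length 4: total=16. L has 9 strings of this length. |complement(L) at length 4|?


Alphabet: {0,1}
String length: 4
Total strings of length 4 = 2^4 = 16
Strings in L = 9
Complement = total - |L|
= 16 - 9
= 7

7


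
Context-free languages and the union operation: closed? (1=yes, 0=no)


CFL closure properties:
  Closed under: union, concatenation, Kleene star
  NOT closed under: intersection, complement
Operation 'union' is in closed list -> Yes (closed)

1


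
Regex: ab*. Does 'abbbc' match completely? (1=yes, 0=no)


Pattern: ab*
String: 'abbbc'
Pattern requires: exactly one 'a' followed by zero or more 'b's
First char is 'a' -> OK
Rest 'bbbc': all b's? No
Result: 0

0


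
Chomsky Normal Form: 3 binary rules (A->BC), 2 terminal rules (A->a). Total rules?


CNF allows two rule forms:
  A -> BC (binary): 3 rules
  A -> a (terminal): 2 rules
Total = 3 + 2 = 5

5


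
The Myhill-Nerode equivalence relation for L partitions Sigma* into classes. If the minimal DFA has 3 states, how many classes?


Myhill-Nerode theorem:
Number of equivalence classes = number of states in minimal DFA
Minimal DFA states = 3
Therefore equivalence classes = 3

3


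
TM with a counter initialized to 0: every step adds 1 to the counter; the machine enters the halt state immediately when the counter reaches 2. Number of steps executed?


Counter starts at 0. Counting sequence:
  Step 1: counter = 1
  Step 2: counter = 2
Counter reached 2 -> halt
Total steps = 2

2


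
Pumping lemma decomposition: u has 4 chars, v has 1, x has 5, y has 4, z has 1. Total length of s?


|s| = |u| + |v| + |x| + |y| + |z|
= 4 + 1 + 5 + 4 + 1
= 5 + 5 + 5
= 10 + 5
= 15

15


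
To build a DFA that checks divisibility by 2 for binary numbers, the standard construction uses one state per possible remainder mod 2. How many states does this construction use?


Divisibility by 2 is tracked via the remainder mod 2: 0, 1, ..., 1
The construction assigns one state to each remainder
Number of remainders = 2

2


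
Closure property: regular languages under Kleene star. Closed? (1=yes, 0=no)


Regular languages are closed under:
- Union (DFA product construction)
- Intersection (DFA product construction)
- Complement (swap accept/reject states)
- Concatenation (NFA construction)
- Kleene star (NFA construction)
Kleene star is in this list
Therefore: closed

1


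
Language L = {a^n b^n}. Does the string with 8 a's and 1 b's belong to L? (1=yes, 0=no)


Language requires equal numbers of a's and b's
PDA pushes for each 'a', pops for each 'b'
Number of a's = 8
Number of b's = 1
8 != 1 -> Reject

0


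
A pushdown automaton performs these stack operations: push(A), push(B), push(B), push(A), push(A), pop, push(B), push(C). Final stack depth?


Tracing stack operations:
  push(A) -> stack = [A], depth=1
  push(B) -> stack = [A,B], depth=2
  push(B) -> stack = [A,B,B], depth=3
  push(A) -> stack = [A,B,B,A], depth=4
  push(A) -> stack = [A,B,B,A,A], depth=5
  pop -> removed A, stack = [A,B,B,A], depth=4
  push(B) -> stack = [A,B,B,A,B], depth=5
  push(C) -> stack = [A,B,B,A,B,C], depth=6
Final depth = 6

6


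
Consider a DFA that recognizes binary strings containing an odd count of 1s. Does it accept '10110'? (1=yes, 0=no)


DFA has 2 states: q_even (start, accept=no) and q_odd
Processing string '10110' character by character:
  Position 0: read '1', 1-count=1 -> q_odd
  Position 1: read '0', 1-count=1 -> q_odd (no change)
  Position 2: read '1', 1-count=2 -> q_even
  Position 3: read '1', 1-count=3 -> q_odd
  Position 4: read '0', 1-count=3 -> q_odd (no change)
Final state: q_odd, total 1s = 3 (odd); the DFA requires an odd count -> accept

1


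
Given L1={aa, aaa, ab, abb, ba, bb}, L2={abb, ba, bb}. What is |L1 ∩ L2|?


L1 = {aa, aaa, ab, abb, ba, bb}
L2 = {abb, ba, bb}
Checking each string in L1 against L2:
  'aa': in L2? No
  'aaa': in L2? No
  'ab': in L2? No
  'abb': in L2? Yes
  'ba': in L2? Yes
  'bb': in L2? Yes
Intersection = {abb, ba, bb}
|L1 ∩ L2| = 3

3


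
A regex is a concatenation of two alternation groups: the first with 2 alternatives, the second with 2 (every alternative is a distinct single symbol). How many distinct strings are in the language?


First group: 2 alternatives
Second group: 2 alternatives
Concatenation: each choice from group 1 pairs with each from group 2
Total = 2 x 2 = 4

4


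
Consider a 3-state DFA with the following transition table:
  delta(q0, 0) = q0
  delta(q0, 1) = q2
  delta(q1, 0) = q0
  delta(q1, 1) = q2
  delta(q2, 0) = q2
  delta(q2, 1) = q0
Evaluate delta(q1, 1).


Looking up transition function:
delta(q1, 1) in the table
Row: q1, Column: 1
Result: q2

q2


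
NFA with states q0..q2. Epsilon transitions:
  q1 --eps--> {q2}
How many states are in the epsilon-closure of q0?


Starting from q0
Initialize closure = {q0}
q0 has no outgoing epsilon transitions -> nothing to add
Final closure: {q0}
Size = 1

1


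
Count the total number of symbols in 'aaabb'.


String: 'aaabb'
Counting characters:
  'a' appears 3 time(s)
  'b' appears 2 time(s)
Total length = 3 + 2 = 5

5


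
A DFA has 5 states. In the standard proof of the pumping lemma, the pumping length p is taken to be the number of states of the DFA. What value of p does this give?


Pumping lemma for regular languages (standard proof):
Take p = |Q|, the number of DFA states.
Any string of length >= |Q| passes through |Q|+1 states while reading its first |Q| symbols,
so by pigeonhole some state repeats, giving the loop that can be pumped.
Here |Q| = 5
Therefore the proof uses p = 5

5


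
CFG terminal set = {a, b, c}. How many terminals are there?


Terminal symbols: a, b, c
Counting each: a (#1), b (#2), c (#3)
Total = 3

3


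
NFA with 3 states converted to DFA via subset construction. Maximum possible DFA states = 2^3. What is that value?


NFA has 3 states
Subset construction: each DFA state = subset of NFA states
Maximum subsets = 2^3
2^3 = 8

8


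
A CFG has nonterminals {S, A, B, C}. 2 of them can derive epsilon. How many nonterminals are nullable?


Nonterminals: {S, A, B, C}
A nonterminal is nullable if it can derive epsilon
Counting nullable nonterminals: 2
Total nullable = 2

2


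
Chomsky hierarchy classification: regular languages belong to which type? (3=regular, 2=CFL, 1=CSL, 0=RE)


Chomsky hierarchy levels:
  Type 3: Regular (DFA/NFA/regex)
  Type 2: Context-free (PDA)
  Type 1: Context-sensitive
  Type 0: Recursively enumerable (TM)
'regular' corresponds to Type 3

3


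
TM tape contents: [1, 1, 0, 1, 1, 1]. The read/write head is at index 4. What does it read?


Tape: [1, 1, 0, 1, 1, 1]
Positions: 0 1 2 3 4 5
Values:    1 1 0 1 1 1
Head at position 4
tape[4] = 1

1


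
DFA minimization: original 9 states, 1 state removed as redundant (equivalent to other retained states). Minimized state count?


Original DFA: 9 states
Redundant states removed: 1
Minimized states = original - removed
= 9 - 1
= 8

8


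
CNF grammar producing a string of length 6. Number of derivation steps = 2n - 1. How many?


Chomsky Normal Form derivation:
String length n = 6
Each step either:
  - Splits a nonterminal into two (n-1 such steps)
  - Converts a nonterminal to terminal (n such steps)
Total = (n-1) + n = 2n - 1
= 2(6) - 1
= 12 - 1
= 11

11


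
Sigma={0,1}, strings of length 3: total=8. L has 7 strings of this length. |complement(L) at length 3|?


Alphabet: {0,1}
String length: 3
Total strings of length 3 = 2^3 = 8
Strings in L = 7
Complement = total - |L|
= 8 - 7
= 1

1


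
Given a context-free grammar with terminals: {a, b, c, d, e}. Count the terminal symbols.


Terminal symbols: a, b, c, d, e
Counting each: a (#1), b (#2), c (#3), d (#4), e (#5)
Total = 5

5


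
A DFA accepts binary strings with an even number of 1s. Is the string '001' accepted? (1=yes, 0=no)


DFA has 2 states: q_even (start, accept=yes) and q_odd
Processing string '001' character by character:
  Position 0: read '0', 1-count=0 -> q_even (no change)
  Position 1: read '0', 1-count=0 -> q_even (no change)
  Position 2: read '1', 1-count=1 -> q_odd
Final state: q_odd, total 1s = 1 (odd); the DFA requires an even count -> reject

0


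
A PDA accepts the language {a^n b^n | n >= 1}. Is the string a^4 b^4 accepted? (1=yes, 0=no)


Language requires equal numbers of a's and b's
PDA pushes for each 'a', pops for each 'b'
Number of a's = 4
Number of b's = 4
4 == 4 -> Accept

1


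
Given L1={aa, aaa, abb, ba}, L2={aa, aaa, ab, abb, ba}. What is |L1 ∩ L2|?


L1 = {aa, aaa, abb, ba}
L2 = {aa, aaa, ab, abb, ba}
Checking each string in L1 against L2:
  'aa': in L2? Yes
  'aaa': in L2? Yes
  'abb': in L2? Yes
  'ba': in L2? Yes
Intersection = {aa, aaa, abb, ba}
|L1 ∩ L2| = 4

4


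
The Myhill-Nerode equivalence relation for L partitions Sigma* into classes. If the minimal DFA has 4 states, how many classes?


Myhill-Nerode theorem:
Number of equivalence classes = number of states in minimal DFA
Minimal DFA states = 4
Therefore equivalence classes = 4

4


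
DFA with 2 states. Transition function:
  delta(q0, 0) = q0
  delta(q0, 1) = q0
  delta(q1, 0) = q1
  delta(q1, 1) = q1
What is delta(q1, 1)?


Looking up transition function:
delta(q1, 1) in the table
Row: q1, Column: 1
Result: q1

q1


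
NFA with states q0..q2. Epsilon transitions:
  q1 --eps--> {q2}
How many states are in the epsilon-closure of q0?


Starting from q0
Initialize closure = {q0}
q0 has no outgoing epsilon transitions -> nothing to add
Final closure: {q0}
Size = 1

1


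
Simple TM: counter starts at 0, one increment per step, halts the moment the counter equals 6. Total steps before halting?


Counter starts at 0. Counting sequence:
  Step 1: counter = 1
  Step 2: counter = 2
  Step 3: counter = 3
  Step 4: counter = 4
  Step 5: counter = 5
  Step 6: counter = 6
Counter reached 6 -> halt
Total steps = 6

6


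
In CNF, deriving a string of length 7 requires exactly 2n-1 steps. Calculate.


Chomsky Normal Form derivation:
String length n = 7
Each step either:
  - Splits a nonterminal into two (n-1 such steps)
  - Converts a nonterminal to terminal (n such steps)
Total = (n-1) + n = 2n - 1
= 2(7) - 1
= 14 - 1
= 13

13


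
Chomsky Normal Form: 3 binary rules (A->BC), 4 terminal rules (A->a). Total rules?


CNF allows two rule forms:
  A -> BC (binary): 3 rules
  A -> a (terminal): 4 rules
Total = 3 + 4 = 7

7


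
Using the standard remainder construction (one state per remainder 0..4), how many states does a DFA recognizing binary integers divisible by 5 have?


Divisibility by 5 is tracked via the remainder mod 5: 0, 1, ..., 4
The construction assigns one state to each remainder
Number of remainders = 5

5


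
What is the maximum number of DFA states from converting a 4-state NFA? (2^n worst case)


NFA has 4 states
Subset construction: each DFA state = subset of NFA states
Maximum subsets = 2^4
2^4 = 16

16


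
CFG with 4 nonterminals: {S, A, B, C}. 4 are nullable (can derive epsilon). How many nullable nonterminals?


Nonterminals: {S, A, B, C}
A nonterminal is nullable if it can derive epsilon
Counting nullable nonterminals: 4
Total nullable = 4

4


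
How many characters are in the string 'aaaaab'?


String: 'aaaaab'
Counting characters:
  'a' appears 5 time(s)
  'b' appears 1 time(s)
Total length = 5 + 1 = 6

6


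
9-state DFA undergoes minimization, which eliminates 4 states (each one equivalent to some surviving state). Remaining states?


Original DFA: 9 states
Redundant states removed: 4
Minimized states = original - removed
= 9 - 4
= 5

5


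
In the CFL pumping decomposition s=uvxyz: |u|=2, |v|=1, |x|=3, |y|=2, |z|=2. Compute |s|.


|s| = |u| + |v| + |x| + |y| + |z|
= 2 + 1 + 3 + 2 + 2
= 3 + 3 + 4
= 6 + 4
= 10

10


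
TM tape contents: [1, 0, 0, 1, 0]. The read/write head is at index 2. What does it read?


Tape: [1, 0, 0, 1, 0]
Positions: 0 1 2 3 4
Values:    1 0 0 1 0
Head at position 2
tape[2] = 0

0


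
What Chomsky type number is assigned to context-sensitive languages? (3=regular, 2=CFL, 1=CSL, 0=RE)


Chomsky hierarchy levels:
  Type 3: Regular (DFA/NFA/regex)
  Type 2: Context-free (PDA)
  Type 1: Context-sensitive
  Type 0: Recursively enumerable (TM)
'context-sensitive' corresponds to Type 1

1


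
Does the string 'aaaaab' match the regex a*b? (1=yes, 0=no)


Pattern: a*b
String: 'aaaaab'
Pattern requires: zero or more 'a's followed by exactly one 'b'
Found 5 leading 'a's
Remaining: 'b'
Remaining is exactly 'b' -> match
Result: 1

1
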